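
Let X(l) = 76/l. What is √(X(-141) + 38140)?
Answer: 8*√11847666/141 ≈ 195.29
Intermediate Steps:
√(X(-141) + 38140) = √(76/(-141) + 38140) = √(76*(-1/141) + 38140) = √(-76/141 + 38140) = √(5377664/141) = 8*√11847666/141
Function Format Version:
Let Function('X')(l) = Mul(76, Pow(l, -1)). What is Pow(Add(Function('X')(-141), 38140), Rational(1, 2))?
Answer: Mul(Rational(8, 141), Pow(11847666, Rational(1, 2))) ≈ 195.29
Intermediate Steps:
Pow(Add(Function('X')(-141), 38140), Rational(1, 2)) = Pow(Add(Mul(76, Pow(-141, -1)), 38140), Rational(1, 2)) = Pow(Add(Mul(76, Rational(-1, 141)), 38140), Rational(1, 2)) = Pow(Add(Rational(-76, 141), 38140), Rational(1, 2)) = Pow(Rational(5377664, 141), Rational(1, 2)) = Mul(Rational(8, 141), Pow(11847666, Rational(1, 2)))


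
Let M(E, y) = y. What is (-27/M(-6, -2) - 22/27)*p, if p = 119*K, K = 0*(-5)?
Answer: 0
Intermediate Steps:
K = 0
p = 0 (p = 119*0 = 0)
(-27/M(-6, -2) - 22/27)*p = (-27/(-2) - 22/27)*0 = (-27*(-½) - 22*1/27)*0 = (27/2 - 22/27)*0 = (685/54)*0 = 0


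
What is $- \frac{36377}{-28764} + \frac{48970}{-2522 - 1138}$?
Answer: $- \frac{21257221}{1754604} \approx -12.115$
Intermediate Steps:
$- \frac{36377}{-28764} + \frac{48970}{-2522 - 1138} = \left(-36377\right) \left(- \frac{1}{28764}\right) + \frac{48970}{-3660} = \frac{36377}{28764} + 48970 \left(- \frac{1}{3660}\right) = \frac{36377}{28764} - \frac{4897}{366} = - \frac{21257221}{1754604}$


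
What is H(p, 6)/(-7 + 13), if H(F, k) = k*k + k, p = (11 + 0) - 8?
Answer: 7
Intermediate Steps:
p = 3 (p = 11 - 8 = 3)
H(F, k) = k + k² (H(F, k) = k² + k = k + k²)
H(p, 6)/(-7 + 13) = (6*(1 + 6))/(-7 + 13) = (6*7)/6 = 42*(⅙) = 7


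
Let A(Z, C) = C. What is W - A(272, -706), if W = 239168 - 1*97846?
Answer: 142028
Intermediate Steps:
W = 141322 (W = 239168 - 97846 = 141322)
W - A(272, -706) = 141322 - 1*(-706) = 141322 + 706 = 142028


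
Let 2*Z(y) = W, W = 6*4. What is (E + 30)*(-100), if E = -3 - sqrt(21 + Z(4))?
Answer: -2700 + 100*sqrt(33) ≈ -2125.5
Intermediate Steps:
W = 24
Z(y) = 12 (Z(y) = (1/2)*24 = 12)
E = -3 - sqrt(33) (E = -3 - sqrt(21 + 12) = -3 - sqrt(33) ≈ -8.7446)
(E + 30)*(-100) = ((-3 - sqrt(33)) + 30)*(-100) = (27 - sqrt(33))*(-100) = -2700 + 100*sqrt(33)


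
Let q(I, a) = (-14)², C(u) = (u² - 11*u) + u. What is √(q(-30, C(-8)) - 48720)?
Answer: 2*I*√12131 ≈ 220.28*I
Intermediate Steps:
C(u) = u² - 10*u
q(I, a) = 196
√(q(-30, C(-8)) - 48720) = √(196 - 48720) = √(-48524) = 2*I*√12131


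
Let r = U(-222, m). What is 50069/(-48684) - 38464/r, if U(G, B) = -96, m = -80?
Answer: 6485329/16228 ≈ 399.64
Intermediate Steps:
r = -96
50069/(-48684) - 38464/r = 50069/(-48684) - 38464/(-96) = 50069*(-1/48684) - 38464*(-1/96) = -50069/48684 + 1202/3 = 6485329/16228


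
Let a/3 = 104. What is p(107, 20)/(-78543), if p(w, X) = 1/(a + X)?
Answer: -1/26076276 ≈ -3.8349e-8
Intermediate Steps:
a = 312 (a = 3*104 = 312)
p(w, X) = 1/(312 + X)
p(107, 20)/(-78543) = 1/((312 + 20)*(-78543)) = -1/78543/332 = (1/332)*(-1/78543) = -1/26076276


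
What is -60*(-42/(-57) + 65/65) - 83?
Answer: -3557/19 ≈ -187.21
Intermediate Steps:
-60*(-42/(-57) + 65/65) - 83 = -60*(-42*(-1/57) + 65*(1/65)) - 83 = -60*(14/19 + 1) - 83 = -60*33/19 - 83 = -1980/19 - 83 = -3557/19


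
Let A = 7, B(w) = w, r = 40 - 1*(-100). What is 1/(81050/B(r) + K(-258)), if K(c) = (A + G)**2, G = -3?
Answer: 14/8329 ≈ 0.0016809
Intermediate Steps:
r = 140 (r = 40 + 100 = 140)
K(c) = 16 (K(c) = (7 - 3)**2 = 4**2 = 16)
1/(81050/B(r) + K(-258)) = 1/(81050/140 + 16) = 1/(81050*(1/140) + 16) = 1/(8105/14 + 16) = 1/(8329/14) = 14/8329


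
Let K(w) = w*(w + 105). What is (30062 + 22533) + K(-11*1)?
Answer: 51561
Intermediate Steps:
K(w) = w*(105 + w)
(30062 + 22533) + K(-11*1) = (30062 + 22533) + (-11*1)*(105 - 11*1) = 52595 - 11*(105 - 11) = 52595 - 11*94 = 52595 - 1034 = 51561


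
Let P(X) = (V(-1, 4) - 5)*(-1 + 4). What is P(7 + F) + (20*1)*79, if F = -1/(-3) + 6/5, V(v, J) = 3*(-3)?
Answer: 1538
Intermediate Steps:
V(v, J) = -9
F = 23/15 (F = -1*(-⅓) + 6*(⅕) = ⅓ + 6/5 = 23/15 ≈ 1.5333)
P(X) = -42 (P(X) = (-9 - 5)*(-1 + 4) = -14*3 = -42)
P(7 + F) + (20*1)*79 = -42 + (20*1)*79 = -42 + 20*79 = -42 + 1580 = 1538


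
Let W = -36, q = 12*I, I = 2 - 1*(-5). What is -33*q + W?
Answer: -2808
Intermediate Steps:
I = 7 (I = 2 + 5 = 7)
q = 84 (q = 12*7 = 84)
-33*q + W = -33*84 - 36 = -2772 - 36 = -2808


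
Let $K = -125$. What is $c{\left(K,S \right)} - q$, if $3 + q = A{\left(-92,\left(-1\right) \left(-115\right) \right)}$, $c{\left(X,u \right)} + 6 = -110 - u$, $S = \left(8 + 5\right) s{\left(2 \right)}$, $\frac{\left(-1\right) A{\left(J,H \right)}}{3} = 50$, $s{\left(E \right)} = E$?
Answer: $11$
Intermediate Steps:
$A{\left(J,H \right)} = -150$ ($A{\left(J,H \right)} = \left(-3\right) 50 = -150$)
$S = 26$ ($S = \left(8 + 5\right) 2 = 13 \cdot 2 = 26$)
$c{\left(X,u \right)} = -116 - u$ ($c{\left(X,u \right)} = -6 - \left(110 + u\right) = -116 - u$)
$q = -153$ ($q = -3 - 150 = -153$)
$c{\left(K,S \right)} - q = \left(-116 - 26\right) - -153 = \left(-116 - 26\right) + 153 = -142 + 153 = 11$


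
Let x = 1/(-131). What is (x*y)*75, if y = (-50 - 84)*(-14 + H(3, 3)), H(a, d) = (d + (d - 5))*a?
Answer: -110550/131 ≈ -843.89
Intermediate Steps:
x = -1/131 ≈ -0.0076336
H(a, d) = a*(-5 + 2*d) (H(a, d) = (d + (-5 + d))*a = (-5 + 2*d)*a = a*(-5 + 2*d))
y = 1474 (y = (-50 - 84)*(-14 + 3*(-5 + 2*3)) = -134*(-14 + 3*(-5 + 6)) = -134*(-14 + 3*1) = -134*(-14 + 3) = -134*(-11) = 1474)
(x*y)*75 = -1/131*1474*75 = -1474/131*75 = -110550/131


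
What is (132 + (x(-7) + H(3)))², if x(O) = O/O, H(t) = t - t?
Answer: 17689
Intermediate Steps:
H(t) = 0
x(O) = 1
(132 + (x(-7) + H(3)))² = (132 + (1 + 0))² = (132 + 1)² = 133² = 17689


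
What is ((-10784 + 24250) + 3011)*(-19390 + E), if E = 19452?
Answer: 1021574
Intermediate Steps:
((-10784 + 24250) + 3011)*(-19390 + E) = ((-10784 + 24250) + 3011)*(-19390 + 19452) = (13466 + 3011)*62 = 16477*62 = 1021574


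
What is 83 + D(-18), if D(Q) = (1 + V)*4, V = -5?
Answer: 67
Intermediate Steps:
D(Q) = -16 (D(Q) = (1 - 5)*4 = -4*4 = -16)
83 + D(-18) = 83 - 16 = 67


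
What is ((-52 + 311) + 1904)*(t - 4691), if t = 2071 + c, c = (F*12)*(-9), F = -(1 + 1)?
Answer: -5199852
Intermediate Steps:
F = -2 (F = -1*2 = -2)
c = 216 (c = -2*12*(-9) = -24*(-9) = 216)
t = 2287 (t = 2071 + 216 = 2287)
((-52 + 311) + 1904)*(t - 4691) = ((-52 + 311) + 1904)*(2287 - 4691) = (259 + 1904)*(-2404) = 2163*(-2404) = -5199852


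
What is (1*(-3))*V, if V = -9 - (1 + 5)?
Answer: 45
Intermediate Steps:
V = -15 (V = -9 - 1*6 = -9 - 6 = -15)
(1*(-3))*V = (1*(-3))*(-15) = -3*(-15) = 45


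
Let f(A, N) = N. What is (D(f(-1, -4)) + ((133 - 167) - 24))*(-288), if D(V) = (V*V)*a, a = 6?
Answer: -10944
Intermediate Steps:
D(V) = 6*V**2 (D(V) = (V*V)*6 = V**2*6 = 6*V**2)
(D(f(-1, -4)) + ((133 - 167) - 24))*(-288) = (6*(-4)**2 + ((133 - 167) - 24))*(-288) = (6*16 + (-34 - 24))*(-288) = (96 - 58)*(-288) = 38*(-288) = -10944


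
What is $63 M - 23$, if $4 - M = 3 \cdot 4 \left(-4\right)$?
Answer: $3253$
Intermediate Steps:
$M = 52$ ($M = 4 - 3 \cdot 4 \left(-4\right) = 4 - 12 \left(-4\right) = 4 - -48 = 4 + 48 = 52$)
$63 M - 23 = 63 \cdot 52 - 23 = 3276 - 23 = 3253$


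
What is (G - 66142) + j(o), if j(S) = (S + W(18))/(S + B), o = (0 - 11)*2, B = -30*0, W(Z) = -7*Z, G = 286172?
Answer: 2420404/11 ≈ 2.2004e+5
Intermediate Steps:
B = 0
o = -22 (o = -11*2 = -22)
j(S) = (-126 + S)/S (j(S) = (S - 7*18)/(S + 0) = (S - 126)/S = (-126 + S)/S)
(G - 66142) + j(o) = (286172 - 66142) + (-126 - 22)/(-22) = 220030 - 1/22*(-148) = 220030 + 74/11 = 2420404/11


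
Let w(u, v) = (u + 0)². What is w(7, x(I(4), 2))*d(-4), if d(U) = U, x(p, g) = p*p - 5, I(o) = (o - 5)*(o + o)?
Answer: -196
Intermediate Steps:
I(o) = 2*o*(-5 + o) (I(o) = (-5 + o)*(2*o) = 2*o*(-5 + o))
x(p, g) = -5 + p² (x(p, g) = p² - 5 = -5 + p²)
w(u, v) = u²
w(7, x(I(4), 2))*d(-4) = 7²*(-4) = 49*(-4) = -196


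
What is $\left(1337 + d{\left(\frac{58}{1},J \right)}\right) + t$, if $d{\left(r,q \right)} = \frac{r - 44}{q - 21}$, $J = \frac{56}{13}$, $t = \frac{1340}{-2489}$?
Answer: $\frac{103055329}{77159} \approx 1335.6$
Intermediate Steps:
$t = - \frac{1340}{2489}$ ($t = 1340 \left(- \frac{1}{2489}\right) = - \frac{1340}{2489} \approx -0.53837$)
$J = \frac{56}{13}$ ($J = 56 \cdot \frac{1}{13} = \frac{56}{13} \approx 4.3077$)
$d{\left(r,q \right)} = \frac{-44 + r}{-21 + q}$
$\left(1337 + d{\left(\frac{58}{1},J \right)}\right) + t = \left(1337 + \frac{-44 + \frac{58}{1}}{-21 + \frac{56}{13}}\right) - \frac{1340}{2489} = \left(1337 + \frac{-44 + 58 \cdot 1}{- \frac{217}{13}}\right) - \frac{1340}{2489} = \left(1337 - \frac{13 \left(-44 + 58\right)}{217}\right) - \frac{1340}{2489} = \left(1337 - \frac{26}{31}\right) - \frac{1340}{2489} = \frac{41421}{31} - \frac{1340}{2489} = \frac{103055329}{77159}$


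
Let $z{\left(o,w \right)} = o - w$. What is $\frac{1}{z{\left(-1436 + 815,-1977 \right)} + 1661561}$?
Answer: $\frac{1}{1662917} \approx 6.0135 \cdot 10^{-7}$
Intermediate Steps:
$\frac{1}{z{\left(-1436 + 815,-1977 \right)} + 1661561} = \frac{1}{\left(\left(-1436 + 815\right) - -1977\right) + 1661561} = \frac{1}{\left(-621 + 1977\right) + 1661561} = \frac{1}{1356 + 1661561} = \frac{1}{1662917}$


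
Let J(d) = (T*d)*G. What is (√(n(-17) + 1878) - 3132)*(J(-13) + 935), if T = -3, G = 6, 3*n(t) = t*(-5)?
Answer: -3661308 + 1169*√17157/3 ≈ -3.6103e+6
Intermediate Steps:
n(t) = -5*t/3 (n(t) = (t*(-5))/3 = (-5*t)/3 = -5*t/3)
J(d) = -18*d (J(d) = -3*d*6 = -18*d)
(√(n(-17) + 1878) - 3132)*(J(-13) + 935) = (√(-5/3*(-17) + 1878) - 3132)*(-18*(-13) + 935) = (√(85/3 + 1878) - 3132)*(234 + 935) = (√(5719/3) - 3132)*1169 = (√17157/3 - 3132)*1169 = (-3132 + √17157/3)*1169 = -3661308 + 1169*√17157/3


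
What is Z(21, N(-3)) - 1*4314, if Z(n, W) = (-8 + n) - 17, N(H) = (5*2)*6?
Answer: -4318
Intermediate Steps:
N(H) = 60 (N(H) = 10*6 = 60)
Z(n, W) = -25 + n
Z(21, N(-3)) - 1*4314 = (-25 + 21) - 1*4314 = -4 - 4314 = -4318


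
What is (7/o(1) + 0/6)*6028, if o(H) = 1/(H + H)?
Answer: 84392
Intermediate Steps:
o(H) = 1/(2*H)
(7/o(1) + 0/6)*6028 = (7/(((1/2)/1)) + 0/6)*6028 = (7/(((1/2)*1)) + 0*(1/6))*6028 = (7/(1/2) + 0)*6028 = (7*2 + 0)*6028 = (14 + 0)*6028 = 14*6028 = 84392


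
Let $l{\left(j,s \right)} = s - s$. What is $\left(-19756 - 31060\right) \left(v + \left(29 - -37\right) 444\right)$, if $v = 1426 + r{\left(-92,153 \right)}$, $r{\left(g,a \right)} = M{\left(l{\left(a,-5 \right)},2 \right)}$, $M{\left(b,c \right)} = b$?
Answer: $-1561575680$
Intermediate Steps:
$l{\left(j,s \right)} = 0$
$r{\left(g,a \right)} = 0$
$v = 1426$ ($v = 1426 + 0 = 1426$)
$\left(-19756 - 31060\right) \left(v + \left(29 - -37\right) 444\right) = \left(-19756 - 31060\right) \left(1426 + \left(29 - -37\right) 444\right) = - 50816 \left(1426 + \left(29 + 37\right) 444\right) = - 50816 \left(1426 + 66 \cdot 444\right) = - 50816 \left(1426 + 29304\right) = \left(-50816\right) 30730 = -1561575680$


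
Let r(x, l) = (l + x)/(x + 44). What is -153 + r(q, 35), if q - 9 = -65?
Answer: -605/4 ≈ -151.25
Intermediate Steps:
q = -56 (q = 9 - 65 = -56)
r(x, l) = (l + x)/(44 + x)
-153 + r(q, 35) = -153 + (35 - 56)/(44 - 56) = -153 - 21/(-12) = -153 - 1/12*(-21) = -153 + 7/4 = -605/4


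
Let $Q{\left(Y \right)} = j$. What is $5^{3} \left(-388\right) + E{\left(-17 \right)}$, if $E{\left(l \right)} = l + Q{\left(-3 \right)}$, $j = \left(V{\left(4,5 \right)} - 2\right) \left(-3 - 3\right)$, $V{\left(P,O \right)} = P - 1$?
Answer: $-48523$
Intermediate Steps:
$V{\left(P,O \right)} = -1 + P$ ($V{\left(P,O \right)} = P - 1 = -1 + P$)
$j = -6$ ($j = \left(\left(-1 + 4\right) - 2\right) \left(-3 - 3\right) = \left(3 - 2\right) \left(-6\right) = 1 \left(-6\right) = -6$)
$Q{\left(Y \right)} = -6$
$E{\left(l \right)} = -6 + l$ ($E{\left(l \right)} = l - 6 = -6 + l$)
$5^{3} \left(-388\right) + E{\left(-17 \right)} = 5^{3} \left(-388\right) - 23 = 125 \left(-388\right) - 23 = -48500 - 23 = -48523$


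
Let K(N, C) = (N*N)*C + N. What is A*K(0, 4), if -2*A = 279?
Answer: 0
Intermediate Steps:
A = -279/2 (A = -½*279 = -279/2 ≈ -139.50)
K(N, C) = N + C*N² (K(N, C) = N²*C + N = C*N² + N = N + C*N²)
A*K(0, 4) = -0*(1 + 4*0) = -0*(1 + 0) = -0 = -279/2*0 = 0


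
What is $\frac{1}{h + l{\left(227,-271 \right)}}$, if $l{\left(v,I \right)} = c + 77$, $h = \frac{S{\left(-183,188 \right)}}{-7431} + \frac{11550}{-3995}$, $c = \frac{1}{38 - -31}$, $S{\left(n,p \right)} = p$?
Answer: $\frac{136559487}{10118795716} \approx 0.013496$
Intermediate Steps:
$c = \frac{1}{69}$ ($c = \frac{1}{38 + 31} = \frac{1}{69} \approx 0.014493$)
$h = - \frac{17315822}{5937369}$ ($h = \frac{188}{-7431} + \frac{11550}{-3995} = 188 \left(- \frac{1}{7431}\right) + 11550 \left(- \frac{1}{3995}\right) = - \frac{188}{7431} - \frac{2310}{799} = - \frac{17315822}{5937369} \approx -2.9164$)
$l{\left(v,I \right)} = \frac{5314}{69}$ ($l{\left(v,I \right)} = \frac{1}{69} + 77 = \frac{5314}{69}$)
$\frac{1}{h + l{\left(227,-271 \right)}} = \frac{1}{- \frac{17315822}{5937369} + \frac{5314}{69}} = \frac{1}{\frac{10118795716}{136559487}} = \frac{136559487}{10118795716}$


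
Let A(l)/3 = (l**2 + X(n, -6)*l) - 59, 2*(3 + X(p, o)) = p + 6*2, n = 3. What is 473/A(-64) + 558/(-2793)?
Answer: -1651579/10470957 ≈ -0.15773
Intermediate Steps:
X(p, o) = 3 + p/2 (X(p, o) = -3 + (p + 6*2)/2 = -3 + (p + 12)/2 = -3 + (12 + p)/2 = -3 + (6 + p/2) = 3 + p/2)
A(l) = -177 + 3*l**2 + 27*l/2 (A(l) = 3*((l**2 + (3 + (1/2)*3)*l) - 59) = 3*((l**2 + (3 + 3/2)*l) - 59) = 3*((l**2 + 9*l/2) - 59) = 3*(-59 + l**2 + 9*l/2) = -177 + 3*l**2 + 27*l/2)
473/A(-64) + 558/(-2793) = 473/(-177 + 3*(-64)**2 + (27/2)*(-64)) + 558/(-2793) = 473/(-177 + 3*4096 - 864) + 558*(-1/2793) = 473/(-177 + 12288 - 864) - 186/931 = 473/11247 - 186/931 = -1651579/10470957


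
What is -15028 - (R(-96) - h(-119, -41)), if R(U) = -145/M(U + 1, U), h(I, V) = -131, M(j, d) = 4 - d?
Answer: -303151/20 ≈ -15158.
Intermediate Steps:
R(U) = -145/(4 - U)
-15028 - (R(-96) - h(-119, -41)) = -15028 - (145/(-4 - 96) - 1*(-131)) = -15028 - (145/(-100) + 131) = -15028 - (145*(-1/100) + 131) = -15028 - (-29/20 + 131) = -15028 - 1*2591/20 = -15028 - 2591/20 = -303151/20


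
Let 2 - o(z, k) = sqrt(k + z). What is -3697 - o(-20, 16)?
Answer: -3699 + 2*I ≈ -3699.0 + 2.0*I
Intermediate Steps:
o(z, k) = 2 - sqrt(k + z)
-3697 - o(-20, 16) = -3697 - (2 - sqrt(16 - 20)) = -3697 - (2 - sqrt(-4)) = -3697 - (2 - 2*I) = -3697 + (-2 + 2*I) = -3699 + 2*I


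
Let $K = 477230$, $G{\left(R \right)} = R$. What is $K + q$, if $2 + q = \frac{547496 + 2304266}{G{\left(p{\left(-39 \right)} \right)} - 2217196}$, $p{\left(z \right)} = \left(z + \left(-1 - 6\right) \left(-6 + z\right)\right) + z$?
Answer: $\frac{1057992057890}{2216959} \approx 4.7723 \cdot 10^{5}$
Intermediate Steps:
$p{\left(z \right)} = 42 - 5 z$ ($p{\left(z \right)} = \left(z - 7 \left(-6 + z\right)\right) + z = \left(z - \left(-42 + 7 z\right)\right) + z = \left(42 - 6 z\right) + z = 42 - 5 z$)
$q = - \frac{7285680}{2216959}$ ($q = -2 + \frac{547496 + 2304266}{\left(42 - -195\right) - 2217196} = -2 + \frac{2851762}{\left(42 + 195\right) - 2217196} = -2 + \frac{2851762}{237 - 2217196} = -2 + \frac{2851762}{-2216959} = -2 + 2851762 \left(- \frac{1}{2216959}\right) = -2 - \frac{2851762}{2216959} = - \frac{7285680}{2216959} \approx -3.2863$)
$K + q = 477230 - \frac{7285680}{2216959} = \frac{1057992057890}{2216959}$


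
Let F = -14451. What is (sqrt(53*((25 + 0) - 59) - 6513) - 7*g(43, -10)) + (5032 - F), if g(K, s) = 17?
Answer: 19364 + I*sqrt(8315) ≈ 19364.0 + 91.187*I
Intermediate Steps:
(sqrt(53*((25 + 0) - 59) - 6513) - 7*g(43, -10)) + (5032 - F) = (sqrt(53*((25 + 0) - 59) - 6513) - 7*17) + (5032 - 1*(-14451)) = (sqrt(53*(25 - 59) - 6513) - 119) + (5032 + 14451) = (sqrt(53*(-34) - 6513) - 119) + 19483 = (sqrt(-1802 - 6513) - 119) + 19483 = (sqrt(-8315) - 119) + 19483 = (I*sqrt(8315) - 119) + 19483 = (-119 + I*sqrt(8315)) + 19483 = 19364 + I*sqrt(8315)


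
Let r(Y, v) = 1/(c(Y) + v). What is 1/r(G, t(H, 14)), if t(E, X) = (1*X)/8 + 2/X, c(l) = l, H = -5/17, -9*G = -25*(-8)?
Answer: -5123/252 ≈ -20.329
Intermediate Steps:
G = -200/9 (G = -(-25)*(-8)/9 = -⅑*200 = -200/9 ≈ -22.222)
H = -5/17 (H = -5*1/17 = -5/17 ≈ -0.29412)
t(E, X) = 2/X + X/8 (t(E, X) = X*(⅛) + 2/X = X/8 + 2/X = 2/X + X/8)
r(Y, v) = 1/(Y + v)
1/r(G, t(H, 14)) = 1/(1/(-200/9 + (2/14 + (⅛)*14))) = 1/(1/(-200/9 + (2*(1/14) + 7/4))) = 1/(1/(-200/9 + (⅐ + 7/4))) = 1/(1/(-200/9 + 53/28)) = 1/(1/(-5123/252)) = 1/(-252/5123) = -5123/252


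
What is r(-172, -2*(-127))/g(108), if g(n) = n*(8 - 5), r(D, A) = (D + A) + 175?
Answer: 257/324 ≈ 0.79321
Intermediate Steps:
r(D, A) = 175 + A + D (r(D, A) = (A + D) + 175 = 175 + A + D)
g(n) = 3*n (g(n) = n*3 = 3*n)
r(-172, -2*(-127))/g(108) = (175 - 2*(-127) - 172)/((3*108)) = (175 + 254 - 172)/324 = 257*(1/324) = 257/324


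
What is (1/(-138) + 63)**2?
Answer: 75568249/19044 ≈ 3968.1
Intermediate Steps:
(1/(-138) + 63)**2 = (-1/138 + 63)**2 = (8693/138)**2 = 75568249/19044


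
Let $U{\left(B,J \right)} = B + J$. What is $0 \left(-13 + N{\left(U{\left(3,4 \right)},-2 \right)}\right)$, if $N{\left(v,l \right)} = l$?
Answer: $0$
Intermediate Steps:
$0 \left(-13 + N{\left(U{\left(3,4 \right)},-2 \right)}\right) = 0 \left(-13 - 2\right) = 0 \left(-15\right) = 0$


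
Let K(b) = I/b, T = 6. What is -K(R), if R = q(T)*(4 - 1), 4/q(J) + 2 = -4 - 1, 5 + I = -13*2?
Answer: -217/12 ≈ -18.083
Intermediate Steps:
I = -31 (I = -5 - 13*2 = -5 - 26 = -31)
q(J) = -4/7 (q(J) = 4/(-2 + (-4 - 1)) = 4/(-2 - 5) = 4/(-7) = 4*(-⅐) = -4/7)
R = -12/7 (R = -4*(4 - 1)/7 = -4/7*3 = -12/7 ≈ -1.7143)
K(b) = -31/b
-K(R) = -(-31)/(-12/7) = -(-31)*(-7)/12 = -1*217/12 = -217/12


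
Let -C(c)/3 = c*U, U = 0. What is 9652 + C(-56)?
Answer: 9652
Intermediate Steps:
C(c) = 0 (C(c) = -3*c*0 = -3*0 = 0)
9652 + C(-56) = 9652 + 0 = 9652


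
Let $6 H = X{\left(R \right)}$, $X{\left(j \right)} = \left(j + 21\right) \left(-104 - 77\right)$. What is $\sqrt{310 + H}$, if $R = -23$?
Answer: $\frac{\sqrt{3333}}{3} \approx 19.244$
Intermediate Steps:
$X{\left(j \right)} = -3801 - 181 j$ ($X{\left(j \right)} = \left(21 + j\right) \left(-181\right) = -3801 - 181 j$)
$H = \frac{181}{3}$ ($H = \frac{-3801 - -4163}{6} = \frac{-3801 + 4163}{6} = \frac{1}{6} \cdot 362 = \frac{181}{3} \approx 60.333$)
$\sqrt{310 + H} = \sqrt{310 + \frac{181}{3}} = \sqrt{\frac{1111}{3}} = \frac{\sqrt{3333}}{3}$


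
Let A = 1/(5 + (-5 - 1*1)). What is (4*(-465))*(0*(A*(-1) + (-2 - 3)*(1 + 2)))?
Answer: 0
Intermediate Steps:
A = -1 (A = 1/(5 + (-5 - 1)) = 1/(5 - 6) = 1/(-1) = -1)
(4*(-465))*(0*(A*(-1) + (-2 - 3)*(1 + 2))) = (4*(-465))*(0*(-1*(-1) + (-2 - 3)*(1 + 2))) = -0*(1 - 5*3) = -0*(1 - 15) = -0*(-14) = -1860*0 = 0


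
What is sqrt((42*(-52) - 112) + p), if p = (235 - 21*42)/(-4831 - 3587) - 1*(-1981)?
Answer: I*sqrt(22316311614)/8418 ≈ 17.746*I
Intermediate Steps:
p = 16676705/8418 (p = (235 - 882)/(-8418) + 1981 = -647*(-1/8418) + 1981 = 647/8418 + 1981 = 16676705/8418 ≈ 1981.1)
sqrt((42*(-52) - 112) + p) = sqrt((42*(-52) - 112) + 16676705/8418) = sqrt((-2184 - 112) + 16676705/8418) = sqrt(-2296 + 16676705/8418) = sqrt(-2651023/8418) = I*sqrt(22316311614)/8418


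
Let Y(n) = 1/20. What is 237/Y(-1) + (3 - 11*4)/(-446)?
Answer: 2114081/446 ≈ 4740.1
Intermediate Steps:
Y(n) = 1/20
237/Y(-1) + (3 - 11*4)/(-446) = 237/(1/20) + (3 - 11*4)/(-446) = 237*20 + (3 - 44)*(-1/446) = 4740 - 41*(-1/446) = 4740 + 41/446 = 2114081/446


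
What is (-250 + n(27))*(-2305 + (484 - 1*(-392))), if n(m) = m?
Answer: 318667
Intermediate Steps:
(-250 + n(27))*(-2305 + (484 - 1*(-392))) = (-250 + 27)*(-2305 + (484 - 1*(-392))) = -223*(-2305 + (484 + 392)) = -223*(-2305 + 876) = -223*(-1429) = 318667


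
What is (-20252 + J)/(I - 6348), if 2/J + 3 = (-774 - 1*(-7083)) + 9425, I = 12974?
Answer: -159292105/52116803 ≈ -3.0564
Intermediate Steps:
J = 2/15731 (J = 2/(-3 + ((-774 - 1*(-7083)) + 9425)) = 2/(-3 + ((-774 + 7083) + 9425)) = 2/(-3 + (6309 + 9425)) = 2/(-3 + 15734) = 2/15731 ≈ 0.00012714)
(-20252 + J)/(I - 6348) = (-20252 + 2/15731)/(12974 - 6348) = -318584210/15731/6626 = -318584210/15731*1/6626 = -159292105/52116803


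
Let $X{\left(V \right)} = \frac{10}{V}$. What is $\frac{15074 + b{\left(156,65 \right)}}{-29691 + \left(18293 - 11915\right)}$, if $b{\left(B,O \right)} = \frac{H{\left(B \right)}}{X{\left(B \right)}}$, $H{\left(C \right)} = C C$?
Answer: $- \frac{1973578}{116565} \approx -16.931$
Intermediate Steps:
$H{\left(C \right)} = C^{2}$
$b{\left(B,O \right)} = \frac{B^{3}}{10}$ ($b{\left(B,O \right)} = \frac{B^{2}}{10 \frac{1}{B}} = B^{2} \frac{B}{10} = \frac{B^{3}}{10}$)
$\frac{15074 + b{\left(156,65 \right)}}{-29691 + \left(18293 - 11915\right)} = \frac{15074 + \frac{156^{3}}{10}}{-29691 + \left(18293 - 11915\right)} = \frac{15074 + \frac{1}{10} \cdot 3796416}{-29691 + \left(18293 - 11915\right)} = \frac{15074 + \frac{1898208}{5}}{-29691 + 6378} = \frac{1973578}{5 \left(-23313\right)} = \frac{1973578}{5} \left(- \frac{1}{23313}\right) = - \frac{1973578}{116565}$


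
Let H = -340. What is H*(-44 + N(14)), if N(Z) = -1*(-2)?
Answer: 14280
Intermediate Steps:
N(Z) = 2
H*(-44 + N(14)) = -340*(-44 + 2) = -340*(-42) = 14280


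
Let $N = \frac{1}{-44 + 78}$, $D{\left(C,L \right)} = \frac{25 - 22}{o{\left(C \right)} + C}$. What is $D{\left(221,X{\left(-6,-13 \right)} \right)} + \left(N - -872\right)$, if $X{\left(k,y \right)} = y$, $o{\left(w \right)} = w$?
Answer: $\frac{192720}{221} \approx 872.04$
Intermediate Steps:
$D{\left(C,L \right)} = \frac{3}{2 C}$ ($D{\left(C,L \right)} = \frac{25 - 22}{C + C} = \frac{3}{2 C}$)
$N = \frac{1}{34} \approx 0.029412$
$D{\left(221,X{\left(-6,-13 \right)} \right)} + \left(N - -872\right) = \frac{3}{2 \cdot 221} + \left(\frac{1}{34} - -872\right) = \frac{3}{2} \cdot \frac{1}{221} + \left(\frac{1}{34} + 872\right) = \frac{3}{442} + \frac{29649}{34} = \frac{192720}{221}$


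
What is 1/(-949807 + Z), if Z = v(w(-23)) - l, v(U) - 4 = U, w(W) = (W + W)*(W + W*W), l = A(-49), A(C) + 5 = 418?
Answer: -1/973492 ≈ -1.0272e-6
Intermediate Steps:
A(C) = 413 (A(C) = -5 + 418 = 413)
l = 413
w(W) = 2*W*(W + W**2) (w(W) = (2*W)*(W + W**2) = 2*W*(W + W**2))
v(U) = 4 + U
Z = -23685 (Z = (4 + 2*(-23)**2*(1 - 23)) - 1*413 = (4 + 2*529*(-22)) - 413 = (4 - 23276) - 413 = -23272 - 413 = -23685)
1/(-949807 + Z) = 1/(-949807 - 23685) = 1/(-973492) = -1/973492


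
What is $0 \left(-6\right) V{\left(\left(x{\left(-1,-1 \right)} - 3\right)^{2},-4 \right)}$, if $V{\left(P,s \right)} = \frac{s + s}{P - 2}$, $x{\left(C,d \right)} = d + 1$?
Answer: $0$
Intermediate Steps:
$x{\left(C,d \right)} = 1 + d$
$V{\left(P,s \right)} = \frac{2 s}{-2 + P}$
$0 \left(-6\right) V{\left(\left(x{\left(-1,-1 \right)} - 3\right)^{2},-4 \right)} = 0 \left(-6\right) 2 \left(-4\right) \frac{1}{-2 + \left(\left(1 - 1\right) - 3\right)^{2}} = 0 \cdot 2 \left(-4\right) \frac{1}{-2 + \left(0 - 3\right)^{2}} = 0 \cdot 2 \left(-4\right) \frac{1}{-2 + \left(-3\right)^{2}} = 0 \cdot 2 \left(-4\right) \frac{1}{-2 + 9} = 0 \cdot 2 \left(-4\right) \frac{1}{7} = 0 \left(- \frac{8}{7}\right) = 0$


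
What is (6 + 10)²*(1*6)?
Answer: 1536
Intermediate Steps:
(6 + 10)²*(1*6) = 16²*6 = 256*6 = 1536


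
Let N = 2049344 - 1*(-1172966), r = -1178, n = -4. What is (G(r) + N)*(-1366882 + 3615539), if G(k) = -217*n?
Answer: 7247821771946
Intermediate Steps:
G(k) = 868 (G(k) = -217*(-4) = 868)
N = 3222310 (N = 2049344 + 1172966 = 3222310)
(G(r) + N)*(-1366882 + 3615539) = (868 + 3222310)*(-1366882 + 3615539) = 3223178*2248657 = 7247821771946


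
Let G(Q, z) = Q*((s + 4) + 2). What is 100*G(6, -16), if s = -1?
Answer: 3000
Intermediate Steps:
G(Q, z) = 5*Q (G(Q, z) = Q*((-1 + 4) + 2) = Q*(3 + 2) = Q*5 = 5*Q)
100*G(6, -16) = 100*(5*6) = 100*30 = 3000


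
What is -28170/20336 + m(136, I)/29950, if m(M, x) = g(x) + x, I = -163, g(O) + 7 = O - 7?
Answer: -42530287/30453160 ≈ -1.3966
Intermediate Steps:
g(O) = -14 + O (g(O) = -7 + (O - 7) = -7 + (-7 + O) = -14 + O)
m(M, x) = -14 + 2*x (m(M, x) = (-14 + x) + x = -14 + 2*x)
-28170/20336 + m(136, I)/29950 = -28170/20336 + (-14 + 2*(-163))/29950 = -28170*1/20336 + (-14 - 326)*(1/29950) = -14085/10168 - 340*1/29950 = -14085/10168 - 34/2995 = -42530287/30453160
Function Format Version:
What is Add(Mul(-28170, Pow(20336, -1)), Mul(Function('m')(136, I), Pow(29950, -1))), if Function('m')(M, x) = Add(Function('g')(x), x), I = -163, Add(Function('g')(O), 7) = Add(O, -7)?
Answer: Rational(-42530287, 30453160) ≈ -1.3966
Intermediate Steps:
Function('g')(O) = Add(-14, O) (Function('g')(O) = Add(-7, Add(O, -7)) = Add(-7, Add(-7, O)) = Add(-14, O))
Function('m')(M, x) = Add(-14, Mul(2, x)) (Function('m')(M, x) = Add(Add(-14, x), x) = Add(-14, Mul(2, x)))
Add(Mul(-28170, Pow(20336, -1)), Mul(Function('m')(136, I), Pow(29950, -1))) = Add(Mul(-28170, Pow(20336, -1)), Mul(Add(-14, Mul(2, -163)), Pow(29950, -1))) = Add(Mul(-28170, Rational(1, 20336)), Mul(Add(-14, -326), Rational(1, 29950))) = Add(Rational(-14085, 10168), Mul(-340, Rational(1, 29950))) = Add(Rational(-14085, 10168), Rational(-34, 2995)) = Rational(-42530287, 30453160)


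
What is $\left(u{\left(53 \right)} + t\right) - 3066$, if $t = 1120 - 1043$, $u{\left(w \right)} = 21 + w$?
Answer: $-2915$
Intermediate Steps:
$t = 77$
$\left(u{\left(53 \right)} + t\right) - 3066 = \left(\left(21 + 53\right) + 77\right) - 3066 = \left(74 + 77\right) - 3066 = 151 - 3066 = -2915$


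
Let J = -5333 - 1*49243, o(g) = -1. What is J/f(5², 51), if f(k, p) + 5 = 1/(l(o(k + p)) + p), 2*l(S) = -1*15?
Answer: 4748112/433 ≈ 10966.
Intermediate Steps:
J = -54576 (J = -5333 - 49243 = -54576)
l(S) = -15/2 (l(S) = (-1*15)/2 = (½)*(-15) = -15/2)
f(k, p) = -5 + 1/(-15/2 + p)
J/f(5², 51) = -54576*(-15 + 2*51)/(77 - 10*51) = -54576*(-15 + 102)/(77 - 510) = -54576/(-433/87) = -54576*(-87/433) = 4748112/433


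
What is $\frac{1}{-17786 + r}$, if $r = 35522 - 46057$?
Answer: $- \frac{1}{28321} \approx -3.5309 \cdot 10^{-5}$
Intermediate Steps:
$r = -10535$
$\frac{1}{-17786 + r} = \frac{1}{-17786 - 10535} = \frac{1}{-28321} = - \frac{1}{28321}$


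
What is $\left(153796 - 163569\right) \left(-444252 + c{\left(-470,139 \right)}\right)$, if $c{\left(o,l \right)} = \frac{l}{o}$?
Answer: $\frac{2040588512567}{470} \approx 4.3417 \cdot 10^{9}$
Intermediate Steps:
$\left(153796 - 163569\right) \left(-444252 + c{\left(-470,139 \right)}\right) = \left(153796 - 163569\right) \left(-444252 + \frac{139}{-470}\right) = - 9773 \left(-444252 + 139 \left(- \frac{1}{470}\right)\right) = - 9773 \left(-444252 - \frac{139}{470}\right) = \left(-9773\right) \left(- \frac{208798579}{470}\right) = \frac{2040588512567}{470}$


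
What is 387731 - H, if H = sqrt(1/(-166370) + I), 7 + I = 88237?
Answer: 387731 - sqrt(2442116131720630)/166370 ≈ 3.8743e+5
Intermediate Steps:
I = 88230 (I = -7 + 88237 = 88230)
H = sqrt(2442116131720630)/166370 (H = sqrt(1/(-166370) + 88230) = sqrt(-1/166370 + 88230) = sqrt(14678825099/166370) = sqrt(2442116131720630)/166370 ≈ 297.04)
387731 - H = 387731 - sqrt(2442116131720630)/166370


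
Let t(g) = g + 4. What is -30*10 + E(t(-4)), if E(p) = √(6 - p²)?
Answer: -300 + √6 ≈ -297.55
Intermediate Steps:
t(g) = 4 + g
-30*10 + E(t(-4)) = -30*10 + √(6 - (4 - 4)²) = -300 + √(6 - 1*0²) = -300 + √(6 - 1*0) = -300 + √(6 + 0) = -300 + √6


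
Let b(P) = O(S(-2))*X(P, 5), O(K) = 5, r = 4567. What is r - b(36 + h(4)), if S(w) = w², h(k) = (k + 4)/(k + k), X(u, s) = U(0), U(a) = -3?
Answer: 4582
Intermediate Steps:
X(u, s) = -3
h(k) = (4 + k)/(2*k) (h(k) = (4 + k)/((2*k)) = (4 + k)*(1/(2*k)) = (4 + k)/(2*k))
b(P) = -15 (b(P) = 5*(-3) = -15)
r - b(36 + h(4)) = 4567 - 1*(-15) = 4567 + 15 = 4582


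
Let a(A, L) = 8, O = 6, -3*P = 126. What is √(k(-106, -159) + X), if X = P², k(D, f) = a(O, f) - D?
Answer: √1878 ≈ 43.336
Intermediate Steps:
P = -42 (P = -⅓*126 = -42)
k(D, f) = 8 - D
X = 1764 (X = (-42)² = 1764)
√(k(-106, -159) + X) = √((8 - 1*(-106)) + 1764) = √((8 + 106) + 1764) = √(114 + 1764) = √1878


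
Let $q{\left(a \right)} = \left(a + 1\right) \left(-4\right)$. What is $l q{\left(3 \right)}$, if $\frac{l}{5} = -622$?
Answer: $49760$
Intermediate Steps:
$l = -3110$ ($l = 5 \left(-622\right) = -3110$)
$q{\left(a \right)} = -4 - 4 a$ ($q{\left(a \right)} = \left(1 + a\right) \left(-4\right) = -4 - 4 a$)
$l q{\left(3 \right)} = - 3110 \left(-4 - 12\right) = \left(-3110\right) \left(-16\right) = 49760$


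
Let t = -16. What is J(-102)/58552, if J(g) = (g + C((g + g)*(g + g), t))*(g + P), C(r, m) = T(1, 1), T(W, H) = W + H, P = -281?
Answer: 9575/14638 ≈ 0.65412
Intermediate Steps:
T(W, H) = H + W
C(r, m) = 2 (C(r, m) = 1 + 1 = 2)
J(g) = (-281 + g)*(2 + g) (J(g) = (g + 2)*(g - 281) = (2 + g)*(-281 + g) = (-281 + g)*(2 + g))
J(-102)/58552 = (-562 + (-102)**2 - 279*(-102))/58552 = (-562 + 10404 + 28458)*(1/58552) = 38300*(1/58552) = 9575/14638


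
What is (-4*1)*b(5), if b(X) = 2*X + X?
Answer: -60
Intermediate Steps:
b(X) = 3*X
(-4*1)*b(5) = (-4*1)*(3*5) = -4*15 = -60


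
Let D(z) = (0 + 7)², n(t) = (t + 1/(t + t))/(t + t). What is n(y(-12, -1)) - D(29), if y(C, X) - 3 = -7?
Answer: -3103/64 ≈ -48.484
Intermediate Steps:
y(C, X) = -4 (y(C, X) = 3 - 7 = -4)
n(t) = (t + 1/(2*t))/(2*t) (n(t) = (t + 1/(2*t))/((2*t)) = (t + 1/(2*t))*(1/(2*t)) = (t + 1/(2*t))/(2*t))
D(z) = 49 (D(z) = 7² = 49)
n(y(-12, -1)) - D(29) = (½ + (¼)/(-4)²) - 1*49 = (½ + (¼)*(1/16)) - 49 = (½ + 1/64) - 49 = 33/64 - 49 = -3103/64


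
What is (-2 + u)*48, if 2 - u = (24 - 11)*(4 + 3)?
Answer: -4368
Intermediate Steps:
u = -89 (u = 2 - (24 - 11)*(4 + 3) = 2 - 13*7 = 2 - 1*91 = 2 - 91 = -89)
(-2 + u)*48 = (-2 - 89)*48 = -91*48 = -4368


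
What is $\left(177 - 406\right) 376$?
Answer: $-86104$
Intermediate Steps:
$\left(177 - 406\right) 376 = \left(-229\right) 376 = -86104$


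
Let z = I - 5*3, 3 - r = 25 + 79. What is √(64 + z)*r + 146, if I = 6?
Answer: 146 - 101*√55 ≈ -603.04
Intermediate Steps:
r = -101 (r = 3 - (25 + 79) = 3 - 1*104 = 3 - 104 = -101)
z = -9 (z = 6 - 5*3 = 6 - 15 = -9)
√(64 + z)*r + 146 = √(64 - 9)*(-101) + 146 = √55*(-101) + 146 = -101*√55 + 146 = 146 - 101*√55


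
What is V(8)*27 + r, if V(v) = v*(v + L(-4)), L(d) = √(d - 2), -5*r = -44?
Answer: 8684/5 + 216*I*√6 ≈ 1736.8 + 529.09*I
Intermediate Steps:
r = 44/5 (r = -⅕*(-44) = 44/5 ≈ 8.8000)
L(d) = √(-2 + d)
V(v) = v*(v + I*√6) (V(v) = v*(v + √(-2 - 4)) = v*(v + √(-6)) = v*(v + I*√6))
V(8)*27 + r = (8*(8 + I*√6))*27 + 44/5 = (64 + 8*I*√6)*27 + 44/5 = (1728 + 216*I*√6) + 44/5 = 8684/5 + 216*I*√6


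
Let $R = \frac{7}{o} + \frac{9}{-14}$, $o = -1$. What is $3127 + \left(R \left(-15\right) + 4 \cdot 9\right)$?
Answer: $\frac{45887}{14} \approx 3277.6$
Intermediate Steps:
$R = - \frac{107}{14}$ ($R = \frac{7}{-1} + \frac{9}{-14} = 7 \left(-1\right) + 9 \left(- \frac{1}{14}\right) = -7 - \frac{9}{14} = - \frac{107}{14} \approx -7.6429$)
$3127 + \left(R \left(-15\right) + 4 \cdot 9\right) = 3127 + \left(\left(- \frac{107}{14}\right) \left(-15\right) + 4 \cdot 9\right) = 3127 + \left(\frac{1605}{14} + 36\right) = 3127 + \frac{2109}{14} = \frac{45887}{14}$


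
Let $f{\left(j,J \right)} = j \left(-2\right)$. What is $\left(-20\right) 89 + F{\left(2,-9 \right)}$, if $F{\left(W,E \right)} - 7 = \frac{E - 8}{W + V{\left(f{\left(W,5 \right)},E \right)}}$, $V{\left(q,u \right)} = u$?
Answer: $- \frac{12394}{7} \approx -1770.6$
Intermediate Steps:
$f{\left(j,J \right)} = - 2 j$
$F{\left(W,E \right)} = 7 + \frac{-8 + E}{E + W}$ ($F{\left(W,E \right)} = 7 + \frac{E - 8}{W + E} = 7 + \frac{-8 + E}{E + W}$)
$\left(-20\right) 89 + F{\left(2,-9 \right)} = \left(-20\right) 89 + \frac{-8 + 7 \cdot 2 + 8 \left(-9\right)}{-9 + 2} = -1780 + \frac{-8 + 14 - 72}{-7} = -1780 - - \frac{66}{7} = -1780 + \frac{66}{7} = - \frac{12394}{7}$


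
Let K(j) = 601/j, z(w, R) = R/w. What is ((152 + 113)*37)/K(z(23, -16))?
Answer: -156880/13823 ≈ -11.349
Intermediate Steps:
((152 + 113)*37)/K(z(23, -16)) = ((152 + 113)*37)/((601/((-16/23)))) = (265*37)/((601/((-16*1/23)))) = 9805/((601/(-16/23))) = 9805/((601*(-23/16))) = 9805/(-13823/16) = 9805*(-16/13823) = -156880/13823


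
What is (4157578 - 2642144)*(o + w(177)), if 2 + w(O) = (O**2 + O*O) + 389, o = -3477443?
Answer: -5174294818732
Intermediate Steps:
w(O) = 387 + 2*O**2 (w(O) = -2 + ((O**2 + O*O) + 389) = -2 + ((O**2 + O**2) + 389) = -2 + (2*O**2 + 389) = -2 + (389 + 2*O**2) = 387 + 2*O**2)
(4157578 - 2642144)*(o + w(177)) = (4157578 - 2642144)*(-3477443 + (387 + 2*177**2)) = 1515434*(-3477443 + (387 + 2*31329)) = 1515434*(-3477443 + (387 + 62658)) = 1515434*(-3477443 + 63045) = 1515434*(-3414398) = -5174294818732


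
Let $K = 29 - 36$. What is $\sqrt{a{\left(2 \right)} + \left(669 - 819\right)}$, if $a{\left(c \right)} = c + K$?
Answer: $i \sqrt{155} \approx 12.45 i$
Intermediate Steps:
$K = -7$ ($K = 29 - 36 = -7$)
$a{\left(c \right)} = -7 + c$ ($a{\left(c \right)} = c - 7 = -7 + c$)
$\sqrt{a{\left(2 \right)} + \left(669 - 819\right)} = \sqrt{\left(-7 + 2\right) + \left(669 - 819\right)} = \sqrt{-5 + \left(669 - 819\right)} = \sqrt{-5 - 150} = \sqrt{-155} = i \sqrt{155}$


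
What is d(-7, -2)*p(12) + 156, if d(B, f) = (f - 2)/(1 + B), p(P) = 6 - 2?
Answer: 476/3 ≈ 158.67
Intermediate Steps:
p(P) = 4
d(B, f) = (-2 + f)/(1 + B)
d(-7, -2)*p(12) + 156 = ((-2 - 2)/(1 - 7))*4 + 156 = (-4/(-6))*4 + 156 = -⅙*(-4)*4 + 156 = (⅔)*4 + 156 = 8/3 + 156 = 476/3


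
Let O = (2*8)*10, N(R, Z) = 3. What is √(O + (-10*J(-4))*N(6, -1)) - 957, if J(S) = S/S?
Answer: -957 + √130 ≈ -945.60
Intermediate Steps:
J(S) = 1
O = 160 (O = 16*10 = 160)
√(O + (-10*J(-4))*N(6, -1)) - 957 = √(160 - 10*1*3) - 957 = √(160 - 10*3) - 957 = √(160 - 30) - 957 = √130 - 957 = -957 + √130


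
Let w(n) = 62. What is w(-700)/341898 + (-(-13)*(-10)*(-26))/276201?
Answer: 195456617/15738761583 ≈ 0.012419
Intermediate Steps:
w(-700)/341898 + (-(-13)*(-10)*(-26))/276201 = 62/341898 + (-(-13)*(-10)*(-26))/276201 = 62*(1/341898) + (-13*10*(-26))*(1/276201) = 31/170949 - 130*(-26)*(1/276201) = 31/170949 + 3380*(1/276201) = 31/170949 + 3380/276201 = 195456617/15738761583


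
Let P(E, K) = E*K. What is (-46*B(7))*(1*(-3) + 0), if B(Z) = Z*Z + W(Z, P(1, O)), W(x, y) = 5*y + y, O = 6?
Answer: 11730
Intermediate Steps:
W(x, y) = 6*y
B(Z) = 36 + Z² (B(Z) = Z*Z + 6*(1*6) = Z² + 6*6 = Z² + 36 = 36 + Z²)
(-46*B(7))*(1*(-3) + 0) = (-46*(36 + 7²))*(1*(-3) + 0) = (-46*(36 + 49))*(-3 + 0) = -46*85*(-3) = -3910*(-3) = 11730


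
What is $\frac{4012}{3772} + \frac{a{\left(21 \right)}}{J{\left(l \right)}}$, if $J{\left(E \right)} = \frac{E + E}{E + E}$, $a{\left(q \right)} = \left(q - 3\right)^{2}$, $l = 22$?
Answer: $\frac{306535}{943} \approx 325.06$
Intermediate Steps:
$a{\left(q \right)} = \left(-3 + q\right)^{2}$
$J{\left(E \right)} = 1$ ($J{\left(E \right)} = \frac{2 E}{2 E} = 2 E \frac{1}{2 E} = 1$)
$\frac{4012}{3772} + \frac{a{\left(21 \right)}}{J{\left(l \right)}} = \frac{4012}{3772} + \frac{\left(-3 + 21\right)^{2}}{1} = 4012 \cdot \frac{1}{3772} + 18^{2} \cdot 1 = \frac{1003}{943} + 324 \cdot 1 = \frac{1003}{943} + 324 = \frac{306535}{943}$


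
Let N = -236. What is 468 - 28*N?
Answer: 7076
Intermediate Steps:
468 - 28*N = 468 - 28*(-236) = 468 + 6608 = 7076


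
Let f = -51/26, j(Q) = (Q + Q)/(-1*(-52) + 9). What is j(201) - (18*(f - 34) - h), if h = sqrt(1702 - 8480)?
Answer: 518541/793 + I*sqrt(6778) ≈ 653.9 + 82.329*I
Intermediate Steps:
j(Q) = 2*Q/61 (j(Q) = (2*Q)/(52 + 9) = (2*Q)/61 = (2*Q)*(1/61) = 2*Q/61)
f = -51/26 (f = -51*1/26 = -51/26 ≈ -1.9615)
h = I*sqrt(6778) (h = sqrt(-6778) = I*sqrt(6778) ≈ 82.329*I)
j(201) - (18*(f - 34) - h) = (2/61)*201 - (18*(-51/26 - 34) - I*sqrt(6778)) = 402/61 - (18*(-935/26) - I*sqrt(6778)) = 402/61 - (-8415/13 - I*sqrt(6778)) = 402/61 + (8415/13 + I*sqrt(6778)) = 518541/793 + I*sqrt(6778)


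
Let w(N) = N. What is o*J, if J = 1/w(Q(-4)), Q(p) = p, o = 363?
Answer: -363/4 ≈ -90.750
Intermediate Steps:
J = -¼ (J = 1/(-4) = -¼ ≈ -0.25000)
o*J = 363*(-¼) = -363/4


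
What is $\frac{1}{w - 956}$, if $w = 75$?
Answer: $- \frac{1}{881} \approx -0.0011351$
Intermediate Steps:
$\frac{1}{w - 956} = \frac{1}{75 - 956} = \frac{1}{-881} = - \frac{1}{881}$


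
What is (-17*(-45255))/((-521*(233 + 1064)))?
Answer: -769335/675737 ≈ -1.1385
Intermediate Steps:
(-17*(-45255))/((-521*(233 + 1064))) = 769335/((-521*1297)) = 769335/(-675737) = 769335*(-1/675737) = -769335/675737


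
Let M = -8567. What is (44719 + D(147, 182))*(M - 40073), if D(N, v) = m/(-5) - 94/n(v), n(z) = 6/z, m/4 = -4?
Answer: -6109796864/3 ≈ -2.0366e+9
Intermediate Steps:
m = -16 (m = 4*(-4) = -16)
D(N, v) = 16/5 - 47*v/3 (D(N, v) = -16/(-5) - 94*v/6 = -16*(-⅕) - 47*v/3 = 16/5 - 47*v/3)
(44719 + D(147, 182))*(M - 40073) = (44719 + (16/5 - 47/3*182))*(-8567 - 40073) = (44719 + (16/5 - 8554/3))*(-48640) = (44719 - 42722/15)*(-48640) = (628063/15)*(-48640) = -6109796864/3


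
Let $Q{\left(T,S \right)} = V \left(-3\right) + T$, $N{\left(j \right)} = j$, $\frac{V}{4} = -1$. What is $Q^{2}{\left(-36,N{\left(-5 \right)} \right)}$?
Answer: $576$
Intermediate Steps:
$V = -4$ ($V = 4 \left(-1\right) = -4$)
$Q{\left(T,S \right)} = 12 + T$ ($Q{\left(T,S \right)} = \left(-4\right) \left(-3\right) + T = 12 + T$)
$Q^{2}{\left(-36,N{\left(-5 \right)} \right)} = \left(12 - 36\right)^{2} = \left(-24\right)^{2} = 576$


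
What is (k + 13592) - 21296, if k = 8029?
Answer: 325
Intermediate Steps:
(k + 13592) - 21296 = (8029 + 13592) - 21296 = 21621 - 21296 = 325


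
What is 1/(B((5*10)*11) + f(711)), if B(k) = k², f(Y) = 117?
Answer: 1/302617 ≈ 3.3045e-6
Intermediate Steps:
1/(B((5*10)*11) + f(711)) = 1/(((5*10)*11)² + 117) = 1/((50*11)² + 117) = 1/(550² + 117) = 1/(302500 + 117) = 1/302617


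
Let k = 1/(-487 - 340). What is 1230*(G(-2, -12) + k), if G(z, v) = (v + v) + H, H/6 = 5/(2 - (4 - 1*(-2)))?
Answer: -32043345/827 ≈ -38747.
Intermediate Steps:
H = -15/2 (H = 6*(5/(2 - (4 - 1*(-2)))) = 6*(5/(2 - (4 + 2))) = 6*(5/(2 - 1*6)) = 6*(5/(2 - 6)) = 6*(5/(-4)) = 6*(5*(-¼)) = 6*(-5/4) = -15/2 ≈ -7.5000)
k = -1/827 (k = 1/(-827) = -1/827 ≈ -0.0012092)
G(z, v) = -15/2 + 2*v (G(z, v) = (v + v) - 15/2 = 2*v - 15/2 = -15/2 + 2*v)
1230*(G(-2, -12) + k) = 1230*((-15/2 + 2*(-12)) - 1/827) = 1230*((-15/2 - 24) - 1/827) = 1230*(-63/2 - 1/827) = 1230*(-52103/1654) = -32043345/827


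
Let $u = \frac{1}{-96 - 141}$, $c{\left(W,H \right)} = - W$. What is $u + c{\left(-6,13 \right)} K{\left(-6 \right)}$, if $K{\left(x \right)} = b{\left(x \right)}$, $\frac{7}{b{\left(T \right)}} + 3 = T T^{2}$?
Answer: $- \frac{3391}{17301} \approx -0.196$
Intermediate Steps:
$b{\left(T \right)} = \frac{7}{-3 + T^{3}}$ ($b{\left(T \right)} = \frac{7}{-3 + T T^{2}} = \frac{7}{-3 + T^{3}}$)
$K{\left(x \right)} = \frac{7}{-3 + x^{3}}$
$u = - \frac{1}{237}$ ($u = \frac{1}{-237} = - \frac{1}{237} \approx -0.0042194$)
$u + c{\left(-6,13 \right)} K{\left(-6 \right)} = - \frac{1}{237} + \left(-1\right) \left(-6\right) \frac{7}{-3 + \left(-6\right)^{3}} = - \frac{1}{237} + 6 \frac{7}{-3 - 216} = - \frac{1}{237} + 6 \frac{7}{-219} = - \frac{1}{237} + 6 \cdot 7 \left(- \frac{1}{219}\right) = - \frac{1}{237} + 6 \left(- \frac{7}{219}\right) = - \frac{1}{237} - \frac{14}{73} = - \frac{3391}{17301}$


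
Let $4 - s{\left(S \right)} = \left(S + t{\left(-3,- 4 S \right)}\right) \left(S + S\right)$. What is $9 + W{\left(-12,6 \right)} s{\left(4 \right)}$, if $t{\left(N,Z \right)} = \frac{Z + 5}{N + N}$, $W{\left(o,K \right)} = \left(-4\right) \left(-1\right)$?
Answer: $- \frac{485}{3} \approx -161.67$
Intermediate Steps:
$W{\left(o,K \right)} = 4$
$t{\left(N,Z \right)} = \frac{5 + Z}{2 N}$
$s{\left(S \right)} = 4 - 2 S \left(- \frac{5}{6} + \frac{5 S}{3}\right)$ ($s{\left(S \right)} = 4 - \left(S + \frac{5 - 4 S}{2 \left(-3\right)}\right) \left(S + S\right) = 4 - \left(S + \frac{1}{2} \left(- \frac{1}{3}\right) \left(5 - 4 S\right)\right) 2 S = 4 - \left(S + \left(- \frac{5}{6} + \frac{2 S}{3}\right)\right) 2 S = 4 - \left(- \frac{5}{6} + \frac{5 S}{3}\right) 2 S = 4 - 2 S \left(- \frac{5}{6} + \frac{5 S}{3}\right)$)
$9 + W{\left(-12,6 \right)} s{\left(4 \right)} = 9 + 4 \left(4 - \frac{10 \cdot 4^{2}}{3} + \frac{5}{3} \cdot 4\right) = 9 + 4 \left(4 - \frac{160}{3} + \frac{20}{3}\right) = 9 + 4 \left(- \frac{128}{3}\right) = 9 - \frac{512}{3} = - \frac{485}{3}$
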